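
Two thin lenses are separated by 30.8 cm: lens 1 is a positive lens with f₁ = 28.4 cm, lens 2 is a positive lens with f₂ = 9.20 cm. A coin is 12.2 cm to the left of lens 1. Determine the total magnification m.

m = -0.375

Lens 1: 1/d_i1 = 1/(28.4) − 1/(12.2) = -0.04676, so d_i1 = -21.39 cm; m₁ = −d_i1/d_o1 = +1.753.
d_o2 = 30.8 − (-21.39) = 52.19 cm.
Lens 2: 1/d_i2 = 1/(9.20) − 1/(52.19) = 0.08953, so d_i2 = 11.17 cm; m₂ = −d_i2/d_o2 = -0.2140.
m = m₁·m₂ = (+1.753)(-0.2140) = -0.375.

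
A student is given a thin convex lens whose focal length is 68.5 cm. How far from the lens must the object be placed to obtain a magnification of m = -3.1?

m = −d_i/d_o ⇒ d_i = −m·d_o.
1/f = 1/d_o + 1/d_i = 1/d_o − 1/(m·d_o) = (1 − 1/m)/d_o, so d_o = f(1 − 1/m) = (68.50)(1 − 1/(-3.1)) = 90.6 cm.

90.6 cm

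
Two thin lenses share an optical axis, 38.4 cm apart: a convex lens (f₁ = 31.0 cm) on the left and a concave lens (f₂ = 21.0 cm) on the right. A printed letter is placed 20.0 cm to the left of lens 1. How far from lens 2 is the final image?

Lens 1: 1/d_i1 = 1/f₁ − 1/d_o1 = 1/(31.0) − 1/(20.0) = -0.01774, so d_i1 = -56.36 cm.
The intermediate image is 56.36 cm to the left of lens 1 (virtual), which is 38.4 − (-56.36) = 94.76 cm to the left of lens 2, so d_o2 = +94.76 cm.
Lens 2 is diverging, so f₂ = −21.0 cm.
Lens 2: 1/d_i2 = 1/f₂ − 1/d_o2 = 1/(-21.0) − 1/(94.76) = -0.05817, so d_i2 = -17.2 cm.
The final image is virtual, 17.2 cm to the left of lens 2 (overall magnification ≈ 0.51).

17.2 cm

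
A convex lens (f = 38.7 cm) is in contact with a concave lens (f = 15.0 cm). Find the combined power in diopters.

P₁ = 1/f₁ = 1/(0.387 m) = +2.584 D; P₂ = 1/f₂ = 1/(-0.150 m) = -6.667 D.
For thin lenses in contact, P = P₁ + P₂ = (+2.584) + (-6.667) = -4.08 D.

P = -4.08 D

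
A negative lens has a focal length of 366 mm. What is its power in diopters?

P = -2.73 D

For a negative lens, f = −366 mm.
f = -36.6 cm = -0.366 m.
P = 1/f = 1/(-0.366 m) = -2.73 D.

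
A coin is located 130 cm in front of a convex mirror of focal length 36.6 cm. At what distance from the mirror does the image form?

28.6 cm

For a convex mirror, f = -36.6 cm.
Mirror equation: 1/v = 1/f − 1/u = 1/(-36.60) − 1/(130) = -0.02732 − 0.007692 = -0.03501, so v = -28.6 cm.
The image is virtual, upright and reduced, behind the mirror.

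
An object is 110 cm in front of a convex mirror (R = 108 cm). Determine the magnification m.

m = +0.329

f = R/2 = 108/2 = 54.00 cm; for a convex mirror, f = -54.00 cm.
1/d_i = 1/f − 1/d_o = 1/(-54.00) − 1/(110) = -0.02761, so d_i = -36.22 cm.
m = −d_i/d_o = −(-36.22)/(110) = +0.329.
The image is virtual, upright and reduced, behind the mirror.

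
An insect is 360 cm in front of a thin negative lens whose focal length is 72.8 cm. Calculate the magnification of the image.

m = +0.168

For a negative lens, f = -72.8 cm.
1/d_i = 1/f − 1/d_o = 1/(-72.80) − 1/(360) = -0.01651, so d_i = -60.55 cm.
m = −d_i/d_o = −(-60.55)/(360) = +0.168.
The image is virtual, upright and reduced, on the same side as the object.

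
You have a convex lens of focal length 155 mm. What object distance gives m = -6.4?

179 mm

m = −d_i/d_o ⇒ d_i = −m·d_o.
1/f = 1/d_o + 1/d_i = 1/d_o − 1/(m·d_o) = (1 − 1/m)/d_o, so d_o = f(1 − 1/m) = (155.0)(1 − 1/(-6.4)) = 179 mm.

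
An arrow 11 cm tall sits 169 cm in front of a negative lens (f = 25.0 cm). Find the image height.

For a negative lens, f = -25.0 cm.
1/d_i = 1/f − 1/d_o = 1/(-25.00) − 1/(169) = -0.04592, so d_i = -21.78 cm.
m = −d_i/d_o = +0.1289.
|h_i| = |m|·h_o = 0.1289 × 11 = 1.42 cm. The image is virtual, upright and reduced, on the same side as the object.

1.42 cm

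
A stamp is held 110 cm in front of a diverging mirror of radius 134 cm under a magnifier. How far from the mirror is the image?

f = R/2 = 134/2 = 67.00 cm; for a diverging mirror, f = -67.00 cm.
Mirror equation: 1/q = 1/f − 1/p = 1/(-67.00) − 1/(110) = -0.01493 − 0.009091 = -0.02402, so q = -41.6 cm.
The image is virtual, upright and reduced, behind the mirror.

41.6 cm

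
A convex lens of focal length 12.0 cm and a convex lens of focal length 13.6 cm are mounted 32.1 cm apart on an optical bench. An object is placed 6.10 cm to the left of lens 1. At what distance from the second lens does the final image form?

19.6 cm

Lens 1: 1/d_i1 = 1/f₁ − 1/d_o1 = 1/(12.0) − 1/(6.10) = -0.08060, so d_i1 = -12.41 cm.
The intermediate image is 12.41 cm to the left of lens 1 (virtual), which is 32.1 − (-12.41) = 44.51 cm to the left of lens 2, so d_o2 = +44.51 cm.
Lens 2: 1/d_i2 = 1/f₂ − 1/d_o2 = 1/(13.6) − 1/(44.51) = 0.05106, so d_i2 = 19.6 cm.
The final image is real, 19.6 cm to the right of lens 2 (overall magnification ≈ -0.89).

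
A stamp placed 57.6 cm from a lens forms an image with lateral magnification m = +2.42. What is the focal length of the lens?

f = 98.2 cm (converging)

m = −d_i/d_o ⇒ d_i = −m·d_o = −(+2.42)·(57.6) = -139.4 cm.
1/f = 1/d_o + 1/d_i = 1/(57.6) + 1/(-139.4) = 0.01019, so f = 98.2 cm.
Since f is positive, the lens is converging.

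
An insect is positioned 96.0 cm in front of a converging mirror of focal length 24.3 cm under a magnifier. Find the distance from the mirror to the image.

Mirror equation: 1/v = 1/f − 1/u = 1/(24.30) − 1/(96.0) = 0.04115 − 0.01042 = 0.03074, so v = 32.5 cm.
The image is real, inverted and reduced, in front of the mirror.

32.5 cm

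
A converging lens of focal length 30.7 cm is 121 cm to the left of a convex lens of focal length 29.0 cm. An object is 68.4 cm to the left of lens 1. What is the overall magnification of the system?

m = +0.651

Lens 1: 1/d_i1 = 1/(30.7) − 1/(68.4) = 0.01795, so d_i1 = 55.70 cm; m₁ = −d_i1/d_o1 = -0.8143.
d_o2 = 121 − (55.70) = 65.30 cm.
Lens 2: 1/d_i2 = 1/(29.0) − 1/(65.30) = 0.01917, so d_i2 = 52.17 cm; m₂ = −d_i2/d_o2 = -0.7989.
m = m₁·m₂ = (-0.8143)(-0.7989) = +0.651.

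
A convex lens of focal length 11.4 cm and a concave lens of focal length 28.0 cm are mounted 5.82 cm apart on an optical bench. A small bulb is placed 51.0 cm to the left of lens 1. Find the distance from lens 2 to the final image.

Lens 1: 1/d_i1 = 1/f₁ − 1/d_o1 = 1/(11.4) − 1/(51.0) = 0.06811, so d_i1 = 14.68 cm.
The intermediate image is 14.68 cm to the right of lens 1, which lies 8.860 cm to the right of lens 2 — a virtual object — so d_o2 = −8.860 cm.
Lens 2 is diverging, so f₂ = −28.0 cm.
Lens 2: 1/d_i2 = 1/f₂ − 1/d_o2 = 1/(-28.0) − 1/(-8.860) = 0.07715, so d_i2 = 13.0 cm.
The final image is real, 13.0 cm to the right of lens 2 (overall magnification ≈ -0.42).

13.0 cm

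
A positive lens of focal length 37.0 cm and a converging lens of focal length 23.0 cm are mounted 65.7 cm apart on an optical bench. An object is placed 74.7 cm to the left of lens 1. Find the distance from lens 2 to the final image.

Lens 1: 1/d_i1 = 1/f₁ − 1/d_o1 = 1/(37.0) − 1/(74.7) = 0.01364, so d_i1 = 73.31 cm.
The intermediate image is 73.31 cm to the right of lens 1, which lies 7.610 cm to the right of lens 2 — a virtual object — so d_o2 = −7.610 cm.
Lens 2: 1/d_i2 = 1/f₂ − 1/d_o2 = 1/(23.0) − 1/(-7.610) = 0.1749, so d_i2 = 5.72 cm.
The final image is real, 5.72 cm to the right of lens 2 (overall magnification ≈ -0.74).

5.72 cm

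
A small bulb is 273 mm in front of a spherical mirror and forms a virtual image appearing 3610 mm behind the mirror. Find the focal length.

Virtual image ⇒ d_i = −3610 mm.
1/f = 1/d_o + 1/d_i = 1/(273) + 1/(-3610) = 0.003386, so f = 295 mm.
Since f is positive, the spherical mirror is concave.

f = 295 mm (concave)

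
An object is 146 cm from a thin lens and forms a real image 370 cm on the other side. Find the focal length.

Real image ⇒ d_i = +370 cm.
1/f = 1/d_o + 1/d_i = 1/(146) + 1/(370) = 0.009552, so f = 105 cm.
Since f is positive, the thin lens is converging.

f = 105 cm (converging)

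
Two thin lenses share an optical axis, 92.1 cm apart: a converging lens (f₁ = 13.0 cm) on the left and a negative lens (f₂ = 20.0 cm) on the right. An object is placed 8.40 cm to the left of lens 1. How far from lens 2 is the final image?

17.1 cm

Lens 1: 1/d_i1 = 1/f₁ − 1/d_o1 = 1/(13.0) − 1/(8.40) = -0.04212, so d_i1 = -23.74 cm.
The intermediate image is 23.74 cm to the left of lens 1 (virtual), which is 92.1 − (-23.74) = 115.8 cm to the left of lens 2, so d_o2 = +115.8 cm.
Lens 2 is diverging, so f₂ = −20.0 cm.
Lens 2: 1/d_i2 = 1/f₂ − 1/d_o2 = 1/(-20.0) − 1/(115.8) = -0.05864, so d_i2 = -17.1 cm.
The final image is virtual, 17.1 cm to the left of lens 2 (overall magnification ≈ 0.42).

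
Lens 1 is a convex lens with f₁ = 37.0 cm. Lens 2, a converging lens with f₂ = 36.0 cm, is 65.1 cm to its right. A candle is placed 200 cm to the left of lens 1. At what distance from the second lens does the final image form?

43.5 cm

Lens 1: 1/d_i1 = 1/f₁ − 1/d_o1 = 1/(37.0) − 1/(200) = 0.02203, so d_i1 = 45.40 cm.
The intermediate image is 45.40 cm to the right of lens 1, which is 65.1 − (45.40) = 19.70 cm to the left of lens 2, so d_o2 = +19.70 cm.
Lens 2: 1/d_i2 = 1/f₂ − 1/d_o2 = 1/(36.0) − 1/(19.70) = -0.02298, so d_i2 = -43.5 cm.
The final image is virtual, 43.5 cm to the left of lens 2 (overall magnification ≈ -0.50).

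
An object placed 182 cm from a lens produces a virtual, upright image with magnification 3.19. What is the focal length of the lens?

f = 265 cm (converging)

m = −d_i/d_o ⇒ d_i = −m·d_o = −(+3.19)·(182) = -580.6 cm.
1/f = 1/d_o + 1/d_i = 1/(182) + 1/(-580.6) = 0.003772, so f = 265 cm.
Since f is positive, the lens is converging.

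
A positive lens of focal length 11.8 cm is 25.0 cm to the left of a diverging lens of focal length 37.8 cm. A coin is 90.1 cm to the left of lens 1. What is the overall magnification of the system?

m = -0.116

Lens 1: 1/d_i1 = 1/(11.8) − 1/(90.1) = 0.07365, so d_i1 = 13.58 cm; m₁ = −d_i1/d_o1 = -0.1507.
d_o2 = 25.0 − (13.58) = 11.42 cm.
f₂ = −37.8 cm (diverging).
Lens 2: 1/d_i2 = 1/(-37.8) − 1/(11.42) = -0.1140, so d_i2 = -8.770 cm; m₂ = −d_i2/d_o2 = +0.7680.
m = m₁·m₂ = (-0.1507)(+0.7680) = -0.116.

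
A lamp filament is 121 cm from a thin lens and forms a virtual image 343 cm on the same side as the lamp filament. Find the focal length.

Virtual image ⇒ d_i = −343 cm.
1/f = 1/d_o + 1/d_i = 1/(121) + 1/(-343) = 0.005349, so f = 187 cm.
Since f is positive, the thin lens is converging.

f = 187 cm (converging)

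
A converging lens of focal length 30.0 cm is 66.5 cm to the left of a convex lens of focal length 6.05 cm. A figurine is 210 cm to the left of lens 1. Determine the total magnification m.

Lens 1: 1/d_i1 = 1/(30.0) − 1/(210) = 0.02857, so d_i1 = 35.00 cm; m₁ = −d_i1/d_o1 = -0.1667.
d_o2 = 66.5 − (35.00) = 31.50 cm.
Lens 2: 1/d_i2 = 1/(6.05) − 1/(31.50) = 0.1335, so d_i2 = 7.488 cm; m₂ = −d_i2/d_o2 = -0.2377.
m = m₁·m₂ = (-0.1667)(-0.2377) = +0.0396.

m = +0.0396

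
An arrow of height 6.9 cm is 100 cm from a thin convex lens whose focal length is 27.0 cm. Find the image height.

2.55 cm

1/d_i = 1/f − 1/d_o = 1/(27.00) − 1/(100) = 0.02704, so d_i = 36.99 cm.
m = −d_i/d_o = -0.3699.
|h_i| = |m|·h_o = 0.3699 × 6.9 = 2.55 cm. The image is real, inverted and reduced, on the far side of the lens.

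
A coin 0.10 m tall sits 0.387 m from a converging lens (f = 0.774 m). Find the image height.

0.200 m

1/d_i = 1/f − 1/d_o = 1/(0.7740) − 1/(0.387) = -1.292, so d_i = -0.7740 m.
m = −d_i/d_o = +2.000.
|h_i| = |m|·h_o = 2.000 × 0.10 = 0.200 m. The image is virtual, upright and enlarged, on the same side as the object.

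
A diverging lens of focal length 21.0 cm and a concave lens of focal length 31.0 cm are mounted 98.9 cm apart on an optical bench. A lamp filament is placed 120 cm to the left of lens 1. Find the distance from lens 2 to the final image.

24.5 cm

Lens 1 is diverging, so f₁ = −21.0 cm.
Lens 1: 1/d_i1 = 1/f₁ − 1/d_o1 = 1/(-21.0) − 1/(120) = -0.05595, so d_i1 = -17.87 cm.
The intermediate image is 17.87 cm to the left of lens 1 (virtual), which is 98.9 − (-17.87) = 116.8 cm to the left of lens 2, so d_o2 = +116.8 cm.
Lens 2 is diverging, so f₂ = −31.0 cm.
Lens 2: 1/d_i2 = 1/f₂ − 1/d_o2 = 1/(-31.0) − 1/(116.8) = -0.04082, so d_i2 = -24.5 cm.
The final image is virtual, 24.5 cm to the left of lens 2 (overall magnification ≈ 0.031).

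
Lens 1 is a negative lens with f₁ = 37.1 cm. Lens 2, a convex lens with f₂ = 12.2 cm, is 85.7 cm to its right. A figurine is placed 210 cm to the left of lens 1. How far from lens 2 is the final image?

Lens 1 is diverging, so f₁ = −37.1 cm.
Lens 1: 1/d_i1 = 1/f₁ − 1/d_o1 = 1/(-37.1) − 1/(210) = -0.03172, so d_i1 = -31.53 cm.
The intermediate image is 31.53 cm to the left of lens 1 (virtual), which is 85.7 − (-31.53) = 117.2 cm to the left of lens 2, so d_o2 = +117.2 cm.
Lens 2: 1/d_i2 = 1/f₂ − 1/d_o2 = 1/(12.2) − 1/(117.2) = 0.07343, so d_i2 = 13.6 cm.
The final image is real, 13.6 cm to the right of lens 2 (overall magnification ≈ -0.017).

13.6 cm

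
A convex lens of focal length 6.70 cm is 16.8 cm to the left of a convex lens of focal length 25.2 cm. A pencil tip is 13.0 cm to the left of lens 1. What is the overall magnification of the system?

Lens 1: 1/d_i1 = 1/(6.70) − 1/(13.0) = 0.07233, so d_i1 = 13.83 cm; m₁ = −d_i1/d_o1 = -1.064.
d_o2 = 16.8 − (13.83) = 2.970 cm.
Lens 2: 1/d_i2 = 1/(25.2) − 1/(2.970) = -0.2970, so d_i2 = -3.367 cm; m₂ = −d_i2/d_o2 = +1.134.
m = m₁·m₂ = (-1.064)(+1.134) = -1.21.

m = -1.21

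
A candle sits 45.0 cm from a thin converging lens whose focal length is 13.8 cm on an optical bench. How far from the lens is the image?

Lens equation: 1/q = 1/f − 1/p = 1/(13.80) − 1/(45.0) = 0.07246 − 0.02222 = 0.05024, so q = 19.9 cm.
The image is real, inverted and reduced, on the far side of the lens.

19.9 cm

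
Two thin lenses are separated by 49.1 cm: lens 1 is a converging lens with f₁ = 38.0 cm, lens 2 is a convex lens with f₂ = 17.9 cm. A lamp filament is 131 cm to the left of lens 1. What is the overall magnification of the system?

Lens 1: 1/d_i1 = 1/(38.0) − 1/(131) = 0.01868, so d_i1 = 53.53 cm; m₁ = −d_i1/d_o1 = -0.4086.
d_o2 = 49.1 − (53.53) = -4.430 cm (virtual object).
Lens 2: 1/d_i2 = 1/(17.9) − 1/(-4.430) = 0.2816, so d_i2 = 3.551 cm; m₂ = −d_i2/d_o2 = +0.8016.
m = m₁·m₂ = (-0.4086)(+0.8016) = -0.328.

m = -0.328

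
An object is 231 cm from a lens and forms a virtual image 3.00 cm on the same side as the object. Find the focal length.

Virtual image ⇒ d_i = −3.00 cm.
1/f = 1/d_o + 1/d_i = 1/(231) + 1/(-3.00) = -0.3290, so f = -3.04 cm.
Since f is negative, the lens is diverging.

f = -3.04 cm (diverging)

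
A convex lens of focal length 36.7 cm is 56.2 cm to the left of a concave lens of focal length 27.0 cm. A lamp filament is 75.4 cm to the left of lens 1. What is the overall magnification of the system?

m = -2.19

Lens 1: 1/d_i1 = 1/(36.7) − 1/(75.4) = 0.01399, so d_i1 = 71.50 cm; m₁ = −d_i1/d_o1 = -0.9483.
d_o2 = 56.2 − (71.50) = -15.30 cm (virtual object).
f₂ = −27.0 cm (diverging).
Lens 2: 1/d_i2 = 1/(-27.0) − 1/(-15.30) = 0.02832, so d_i2 = 35.31 cm; m₂ = −d_i2/d_o2 = +2.308.
m = m₁·m₂ = (-0.9483)(+2.308) = -2.19.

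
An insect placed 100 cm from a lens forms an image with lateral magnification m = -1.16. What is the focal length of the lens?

f = 53.7 cm (converging)

m = −d_i/d_o ⇒ d_i = −m·d_o = −(-1.16)·(100) = 116.0 cm.
1/f = 1/d_o + 1/d_i = 1/(100) + 1/(116.0) = 0.01862, so f = 53.7 cm.
Since f is positive, the lens is converging.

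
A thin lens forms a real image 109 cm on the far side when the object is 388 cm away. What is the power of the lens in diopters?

d_i = +109 cm.
1/f = 1/d_o + 1/d_i = 1/(388) + 1/(109) = 0.01175 cm⁻¹.
f = 85.09 cm = 0.8509 m, so P = 1/f = +1.18 D.

P = +1.18 D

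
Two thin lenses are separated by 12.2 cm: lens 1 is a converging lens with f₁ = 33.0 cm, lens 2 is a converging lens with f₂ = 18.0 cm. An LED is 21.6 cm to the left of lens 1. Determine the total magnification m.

Lens 1: 1/d_i1 = 1/(33.0) − 1/(21.6) = -0.01599, so d_i1 = -62.53 cm; m₁ = −d_i1/d_o1 = +2.895.
d_o2 = 12.2 − (-62.53) = 74.73 cm.
Lens 2: 1/d_i2 = 1/(18.0) − 1/(74.73) = 0.04217, so d_i2 = 23.71 cm; m₂ = −d_i2/d_o2 = -0.3173.
m = m₁·m₂ = (+2.895)(-0.3173) = -0.919.

m = -0.919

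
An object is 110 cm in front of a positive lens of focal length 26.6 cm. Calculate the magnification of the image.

m = -0.319

1/d_i = 1/f − 1/d_o = 1/(26.60) − 1/(110) = 0.02850, so d_i = 35.08 cm.
m = −d_i/d_o = −(35.08)/(110) = -0.319.
The image is real, inverted and reduced, on the far side of the lens.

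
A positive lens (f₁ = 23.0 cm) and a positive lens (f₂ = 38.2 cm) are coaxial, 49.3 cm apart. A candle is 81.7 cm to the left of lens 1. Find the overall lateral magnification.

Lens 1: 1/d_i1 = 1/(23.0) − 1/(81.7) = 0.03124, so d_i1 = 32.01 cm; m₁ = −d_i1/d_o1 = -0.3918.
d_o2 = 49.3 − (32.01) = 17.29 cm.
Lens 2: 1/d_i2 = 1/(38.2) − 1/(17.29) = -0.03166, so d_i2 = -31.59 cm; m₂ = −d_i2/d_o2 = +1.827.
m = m₁·m₂ = (-0.3918)(+1.827) = -0.716.

m = -0.716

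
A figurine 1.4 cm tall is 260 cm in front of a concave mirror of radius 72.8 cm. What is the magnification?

f = R/2 = 72.8/2 = 36.40 cm.
1/d_i = 1/f − 1/d_o = 1/(36.40) − 1/(260) = 0.02363, so d_i = 42.33 cm.
m = −d_i/d_o = −(42.33)/(260) = -0.163.
The image is real, inverted and reduced, in front of the mirror.

m = -0.163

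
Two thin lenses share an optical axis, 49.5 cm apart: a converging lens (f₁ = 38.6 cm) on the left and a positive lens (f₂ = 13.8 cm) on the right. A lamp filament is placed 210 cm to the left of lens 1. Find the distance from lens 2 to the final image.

Lens 1: 1/d_i1 = 1/f₁ − 1/d_o1 = 1/(38.6) − 1/(210) = 0.02114, so d_i1 = 47.29 cm.
The intermediate image is 47.29 cm to the right of lens 1, which is 49.5 − (47.29) = 2.210 cm to the left of lens 2, so d_o2 = +2.210 cm.
Lens 2: 1/d_i2 = 1/f₂ − 1/d_o2 = 1/(13.8) − 1/(2.210) = -0.3800, so d_i2 = -2.63 cm.
The final image is virtual, 2.63 cm to the left of lens 2 (overall magnification ≈ -0.27).

2.63 cm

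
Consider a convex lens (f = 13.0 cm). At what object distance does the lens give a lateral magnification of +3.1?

8.81 cm

m = −d_i/d_o ⇒ d_i = −m·d_o.
1/f = 1/d_o + 1/d_i = 1/d_o − 1/(m·d_o) = (1 − 1/m)/d_o, so d_o = f(1 − 1/m) = (13.00)(1 − 1/(+3.1)) = 8.81 cm.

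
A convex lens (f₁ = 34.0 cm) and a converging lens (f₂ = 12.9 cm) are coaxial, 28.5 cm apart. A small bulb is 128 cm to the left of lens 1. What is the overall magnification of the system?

m = -0.152

Lens 1: 1/d_i1 = 1/(34.0) − 1/(128) = 0.02160, so d_i1 = 46.30 cm; m₁ = −d_i1/d_o1 = -0.3617.
d_o2 = 28.5 − (46.30) = -17.80 cm (virtual object).
Lens 2: 1/d_i2 = 1/(12.9) − 1/(-17.80) = 0.1337, so d_i2 = 7.479 cm; m₂ = −d_i2/d_o2 = +0.4202.
m = m₁·m₂ = (-0.3617)(+0.4202) = -0.152.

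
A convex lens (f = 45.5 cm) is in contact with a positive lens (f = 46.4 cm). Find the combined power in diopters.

P = +4.35 D

P₁ = 1/f₁ = 1/(0.455 m) = +2.198 D; P₂ = 1/f₂ = 1/(0.464 m) = +2.155 D.
For thin lenses in contact, P = P₁ + P₂ = (+2.198) + (+2.155) = +4.35 D.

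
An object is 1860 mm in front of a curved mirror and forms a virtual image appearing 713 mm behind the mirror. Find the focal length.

Virtual image ⇒ d_i = −713 mm.
1/f = 1/d_o + 1/d_i = 1/(1860) + 1/(-713) = -0.0008649, so f = -1160 mm.
Since f is negative, the curved mirror is convex.

f = -1160 mm (convex)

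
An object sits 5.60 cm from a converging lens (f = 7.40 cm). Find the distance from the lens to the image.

Thin-lens equation: 1/v = 1/f − 1/u = 1/(7.400) − 1/(5.60) = 0.1351 − 0.1786 = -0.04344, so v = -23.0 cm.
The image is virtual, upright and enlarged, on the same side as the object.

23.0 cm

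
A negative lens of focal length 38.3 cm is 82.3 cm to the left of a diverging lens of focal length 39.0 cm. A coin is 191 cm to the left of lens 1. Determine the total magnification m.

f₁ = −38.3 cm (diverging).
Lens 1: 1/d_i1 = 1/(-38.3) − 1/(191) = -0.03135, so d_i1 = -31.90 cm; m₁ = −d_i1/d_o1 = +0.1670.
d_o2 = 82.3 − (-31.90) = 114.2 cm.
f₂ = −39.0 cm (diverging).
Lens 2: 1/d_i2 = 1/(-39.0) − 1/(114.2) = -0.03440, so d_i2 = -29.07 cm; m₂ = −d_i2/d_o2 = +0.2546.
m = m₁·m₂ = (+0.1670)(+0.2546) = +0.0425.

m = +0.0425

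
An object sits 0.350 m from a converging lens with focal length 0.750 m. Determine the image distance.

Lens equation: 1/d_i = 1/f − 1/d_o = 1/(0.7500) − 1/(0.350) = 1.333 − 2.857 = -1.524, so d_i = -0.656 m.
The image is virtual, upright and enlarged, on the same side as the object.

0.656 m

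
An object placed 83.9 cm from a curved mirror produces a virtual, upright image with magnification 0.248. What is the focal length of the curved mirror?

f = -27.7 cm (convex)

m = −d_i/d_o ⇒ d_i = −m·d_o = −(+0.248)·(83.9) = -20.81 cm.
1/f = 1/d_o + 1/d_i = 1/(83.9) + 1/(-20.81) = -0.03613, so f = -27.7 cm.
Since f is negative, the curved mirror is convex.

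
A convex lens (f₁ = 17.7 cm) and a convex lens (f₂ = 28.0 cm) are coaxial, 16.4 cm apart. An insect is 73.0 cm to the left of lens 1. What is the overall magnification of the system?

m = -0.256

Lens 1: 1/d_i1 = 1/(17.7) − 1/(73.0) = 0.04280, so d_i1 = 23.37 cm; m₁ = −d_i1/d_o1 = -0.3201.
d_o2 = 16.4 − (23.37) = -6.970 cm (virtual object).
Lens 2: 1/d_i2 = 1/(28.0) − 1/(-6.970) = 0.1792, so d_i2 = 5.581 cm; m₂ = −d_i2/d_o2 = +0.8007.
m = m₁·m₂ = (-0.3201)(+0.8007) = -0.256.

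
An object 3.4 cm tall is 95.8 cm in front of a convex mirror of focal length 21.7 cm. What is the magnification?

For a convex mirror, f = -21.7 cm.
1/d_i = 1/f − 1/d_o = 1/(-21.70) − 1/(95.8) = -0.05652, so d_i = -17.69 cm.
m = −d_i/d_o = −(-17.69)/(95.8) = +0.185.
The image is virtual, upright and reduced, behind the mirror.

m = +0.185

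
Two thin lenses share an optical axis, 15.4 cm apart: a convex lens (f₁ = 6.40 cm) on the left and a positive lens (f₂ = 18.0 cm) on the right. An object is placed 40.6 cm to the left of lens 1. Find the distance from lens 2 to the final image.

13.8 cm

Lens 1: 1/d_i1 = 1/f₁ − 1/d_o1 = 1/(6.40) − 1/(40.6) = 0.1316, so d_i1 = 7.598 cm.
The intermediate image is 7.598 cm to the right of lens 1, which is 15.4 − (7.598) = 7.802 cm to the left of lens 2, so d_o2 = +7.802 cm.
Lens 2: 1/d_i2 = 1/f₂ − 1/d_o2 = 1/(18.0) − 1/(7.802) = -0.07262, so d_i2 = -13.8 cm.
The final image is virtual, 13.8 cm to the left of lens 2 (overall magnification ≈ -0.33).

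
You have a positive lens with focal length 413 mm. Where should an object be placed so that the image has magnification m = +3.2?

284 mm

m = −d_i/d_o ⇒ d_i = −m·d_o.
1/f = 1/d_o + 1/d_i = 1/d_o − 1/(m·d_o) = (1 − 1/m)/d_o, so d_o = f(1 − 1/m) = (413.0)(1 − 1/(+3.2)) = 284 mm.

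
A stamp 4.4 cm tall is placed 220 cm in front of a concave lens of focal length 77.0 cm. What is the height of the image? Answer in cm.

1.14 cm

For a concave lens, f = -77.0 cm.
1/d_i = 1/f − 1/d_o = 1/(-77.00) − 1/(220) = -0.01753, so d_i = -57.04 cm.
m = −d_i/d_o = +0.2593.
|h_i| = |m|·h_o = 0.2593 × 4.4 = 1.14 cm. The image is virtual, upright and reduced, on the same side as the object.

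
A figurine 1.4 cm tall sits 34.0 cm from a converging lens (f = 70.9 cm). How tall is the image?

1/d_i = 1/f − 1/d_o = 1/(70.90) − 1/(34.0) = -0.01531, so d_i = -65.33 cm.
m = −d_i/d_o = +1.921.
|h_i| = |m|·h_o = 1.921 × 1.4 = 2.69 cm. The image is virtual, upright and enlarged, on the same side as the object.

2.69 cm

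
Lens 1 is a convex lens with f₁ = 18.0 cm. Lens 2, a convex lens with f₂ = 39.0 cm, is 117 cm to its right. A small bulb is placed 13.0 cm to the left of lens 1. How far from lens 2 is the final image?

51.2 cm

Lens 1: 1/d_i1 = 1/f₁ − 1/d_o1 = 1/(18.0) − 1/(13.0) = -0.02137, so d_i1 = -46.80 cm.
The intermediate image is 46.80 cm to the left of lens 1 (virtual), which is 117 − (-46.80) = 163.8 cm to the left of lens 2, so d_o2 = +163.8 cm.
Lens 2: 1/d_i2 = 1/f₂ − 1/d_o2 = 1/(39.0) − 1/(163.8) = 0.01954, so d_i2 = 51.2 cm.
The final image is real, 51.2 cm to the right of lens 2 (overall magnification ≈ -1.1).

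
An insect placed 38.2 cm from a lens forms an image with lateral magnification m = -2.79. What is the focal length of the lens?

m = −d_i/d_o ⇒ d_i = −m·d_o = −(-2.79)·(38.2) = 106.6 cm.
1/f = 1/d_o + 1/d_i = 1/(38.2) + 1/(106.6) = 0.03556, so f = 28.1 cm.
Since f is positive, the lens is converging.

f = 28.1 cm (converging)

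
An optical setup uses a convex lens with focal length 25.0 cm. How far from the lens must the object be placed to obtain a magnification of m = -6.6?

m = −d_i/d_o ⇒ d_i = −m·d_o.
1/f = 1/d_o + 1/d_i = 1/d_o − 1/(m·d_o) = (1 − 1/m)/d_o, so d_o = f(1 − 1/m) = (25.00)(1 − 1/(-6.6)) = 28.8 cm.

28.8 cm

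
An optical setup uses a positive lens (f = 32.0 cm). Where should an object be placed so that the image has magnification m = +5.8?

m = −d_i/d_o ⇒ d_i = −m·d_o.
1/f = 1/d_o + 1/d_i = 1/d_o − 1/(m·d_o) = (1 − 1/m)/d_o, so d_o = f(1 − 1/m) = (32.00)(1 − 1/(+5.8)) = 26.5 cm.

26.5 cm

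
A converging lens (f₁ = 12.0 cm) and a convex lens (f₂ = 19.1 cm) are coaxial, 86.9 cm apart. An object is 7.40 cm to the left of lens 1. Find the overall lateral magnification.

Lens 1: 1/d_i1 = 1/(12.0) − 1/(7.40) = -0.05180, so d_i1 = -19.30 cm; m₁ = −d_i1/d_o1 = +2.608.
d_o2 = 86.9 − (-19.30) = 106.2 cm.
Lens 2: 1/d_i2 = 1/(19.1) − 1/(106.2) = 0.04294, so d_i2 = 23.29 cm; m₂ = −d_i2/d_o2 = -0.2193.
m = m₁·m₂ = (+2.608)(-0.2193) = -0.572.

m = -0.572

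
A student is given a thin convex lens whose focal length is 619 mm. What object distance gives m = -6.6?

m = −d_i/d_o ⇒ d_i = −m·d_o.
1/f = 1/d_o + 1/d_i = 1/d_o − 1/(m·d_o) = (1 − 1/m)/d_o, so d_o = f(1 − 1/m) = (619.0)(1 − 1/(-6.6)) = 713 mm.

713 mm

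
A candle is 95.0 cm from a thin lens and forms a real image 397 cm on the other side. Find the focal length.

Real image ⇒ d_i = +397 cm.
1/f = 1/d_o + 1/d_i = 1/(95.0) + 1/(397) = 0.01305, so f = 76.7 cm.
Since f is positive, the thin lens is converging.

f = 76.7 cm (converging)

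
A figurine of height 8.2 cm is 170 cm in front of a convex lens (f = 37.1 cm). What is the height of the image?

1/d_i = 1/f − 1/d_o = 1/(37.10) − 1/(170) = 0.02107, so d_i = 47.46 cm.
m = −d_i/d_o = -0.2792.
|h_i| = |m|·h_o = 0.2792 × 8.2 = 2.29 cm. The image is real, inverted and reduced, on the far side of the lens.

2.29 cm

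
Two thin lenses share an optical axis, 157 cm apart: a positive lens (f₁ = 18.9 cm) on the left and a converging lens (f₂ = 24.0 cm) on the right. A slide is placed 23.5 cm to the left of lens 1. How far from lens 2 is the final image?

39.8 cm

Lens 1: 1/d_i1 = 1/f₁ − 1/d_o1 = 1/(18.9) − 1/(23.5) = 0.01036, so d_i1 = 96.55 cm.
The intermediate image is 96.55 cm to the right of lens 1, which is 157 − (96.55) = 60.45 cm to the left of lens 2, so d_o2 = +60.45 cm.
Lens 2: 1/d_i2 = 1/f₂ − 1/d_o2 = 1/(24.0) − 1/(60.45) = 0.02512, so d_i2 = 39.8 cm.
The final image is real, 39.8 cm to the right of lens 2 (overall magnification ≈ 2.7).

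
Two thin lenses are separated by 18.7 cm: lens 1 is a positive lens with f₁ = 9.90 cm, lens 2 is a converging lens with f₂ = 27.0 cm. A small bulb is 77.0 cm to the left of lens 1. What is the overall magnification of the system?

m = -0.203

Lens 1: 1/d_i1 = 1/(9.90) − 1/(77.0) = 0.08802, so d_i1 = 11.36 cm; m₁ = −d_i1/d_o1 = -0.1475.
d_o2 = 18.7 − (11.36) = 7.340 cm.
Lens 2: 1/d_i2 = 1/(27.0) − 1/(7.340) = -0.09920, so d_i2 = -10.08 cm; m₂ = −d_i2/d_o2 = +1.373.
m = m₁·m₂ = (-0.1475)(+1.373) = -0.203.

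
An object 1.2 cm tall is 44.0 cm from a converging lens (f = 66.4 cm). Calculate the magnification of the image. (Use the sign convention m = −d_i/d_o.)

1/d_i = 1/f − 1/d_o = 1/(66.40) − 1/(44.0) = -0.007667, so d_i = -130.4 cm.
m = −d_i/d_o = −(-130.4)/(44.0) = +2.96.
The image is virtual, upright and enlarged, on the same side as the object.

m = +2.96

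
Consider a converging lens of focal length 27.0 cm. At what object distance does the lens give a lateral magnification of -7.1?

m = −d_i/d_o ⇒ d_i = −m·d_o.
1/f = 1/d_o + 1/d_i = 1/d_o − 1/(m·d_o) = (1 − 1/m)/d_o, so d_o = f(1 − 1/m) = (27.00)(1 − 1/(-7.1)) = 30.8 cm.

30.8 cm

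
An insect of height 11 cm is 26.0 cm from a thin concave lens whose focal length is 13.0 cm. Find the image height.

3.67 cm

For a concave lens, f = -13.0 cm.
1/d_i = 1/f − 1/d_o = 1/(-13.00) − 1/(26.0) = -0.1154, so d_i = -8.667 cm.
m = −d_i/d_o = +0.3333.
|h_i| = |m|·h_o = 0.3333 × 11 = 3.67 cm. The image is virtual, upright and reduced, on the same side as the object.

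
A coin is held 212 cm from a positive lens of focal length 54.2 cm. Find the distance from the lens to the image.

Thin-lens equation: 1/v = 1/f − 1/u = 1/(54.20) − 1/(212) = 0.01845 − 0.004717 = 0.01373, so v = 72.8 cm.
The image is real, inverted and reduced, on the far side of the lens.

72.8 cm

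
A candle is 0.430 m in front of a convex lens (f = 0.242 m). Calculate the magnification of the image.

m = -1.29

1/d_i = 1/f − 1/d_o = 1/(0.2420) − 1/(0.430) = 1.807, so d_i = 0.5535 m.
m = −d_i/d_o = −(0.5535)/(0.430) = -1.29.
The image is real, inverted and enlarged, on the far side of the lens.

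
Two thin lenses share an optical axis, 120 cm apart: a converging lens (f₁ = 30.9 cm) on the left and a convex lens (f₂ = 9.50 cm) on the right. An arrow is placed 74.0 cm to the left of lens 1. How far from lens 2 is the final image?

11.1 cm

Lens 1: 1/d_i1 = 1/f₁ − 1/d_o1 = 1/(30.9) − 1/(74.0) = 0.01885, so d_i1 = 53.05 cm.
The intermediate image is 53.05 cm to the right of lens 1, which is 120 − (53.05) = 66.95 cm to the left of lens 2, so d_o2 = +66.95 cm.
Lens 2: 1/d_i2 = 1/f₂ − 1/d_o2 = 1/(9.50) − 1/(66.95) = 0.09033, so d_i2 = 11.1 cm.
The final image is real, 11.1 cm to the right of lens 2 (overall magnification ≈ 0.12).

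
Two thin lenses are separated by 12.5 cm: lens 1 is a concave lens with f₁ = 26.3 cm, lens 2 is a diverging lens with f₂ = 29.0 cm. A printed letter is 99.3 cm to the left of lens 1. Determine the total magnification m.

f₁ = −26.3 cm (diverging).
Lens 1: 1/d_i1 = 1/(-26.3) − 1/(99.3) = -0.04809, so d_i1 = -20.79 cm; m₁ = −d_i1/d_o1 = +0.2094.
d_o2 = 12.5 − (-20.79) = 33.29 cm.
f₂ = −29.0 cm (diverging).
Lens 2: 1/d_i2 = 1/(-29.0) − 1/(33.29) = -0.06452, so d_i2 = -15.50 cm; m₂ = −d_i2/d_o2 = +0.4656.
m = m₁·m₂ = (+0.2094)(+0.4656) = +0.0975.

m = +0.0975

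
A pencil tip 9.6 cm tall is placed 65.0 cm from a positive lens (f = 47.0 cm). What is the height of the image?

1/d_i = 1/f − 1/d_o = 1/(47.00) − 1/(65.0) = 0.005892, so d_i = 169.7 cm.
m = −d_i/d_o = -2.611.
|h_i| = |m|·h_o = 2.611 × 9.6 = 25.1 cm. The image is real, inverted and enlarged, on the far side of the lens.

25.1 cm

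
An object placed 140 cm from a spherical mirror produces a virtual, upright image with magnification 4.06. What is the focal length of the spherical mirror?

m = −d_i/d_o ⇒ d_i = −m·d_o = −(+4.06)·(140) = -568.4 cm.
1/f = 1/d_o + 1/d_i = 1/(140) + 1/(-568.4) = 0.005384, so f = 186 cm.
Since f is positive, the spherical mirror is concave.

f = 186 cm (concave)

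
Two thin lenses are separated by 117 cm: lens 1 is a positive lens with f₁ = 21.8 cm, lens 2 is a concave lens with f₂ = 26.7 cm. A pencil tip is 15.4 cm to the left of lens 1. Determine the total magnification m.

Lens 1: 1/d_i1 = 1/(21.8) − 1/(15.4) = -0.01906, so d_i1 = -52.46 cm; m₁ = −d_i1/d_o1 = +3.406.
d_o2 = 117 − (-52.46) = 169.5 cm.
f₂ = −26.7 cm (diverging).
Lens 2: 1/d_i2 = 1/(-26.7) − 1/(169.5) = -0.04335, so d_i2 = -23.07 cm; m₂ = −d_i2/d_o2 = +0.1361.
m = m₁·m₂ = (+3.406)(+0.1361) = +0.464.

m = +0.464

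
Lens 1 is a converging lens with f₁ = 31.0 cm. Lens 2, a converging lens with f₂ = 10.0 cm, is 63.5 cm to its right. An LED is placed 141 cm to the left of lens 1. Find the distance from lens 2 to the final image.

Lens 1: 1/d_i1 = 1/f₁ − 1/d_o1 = 1/(31.0) − 1/(141) = 0.02517, so d_i1 = 39.74 cm.
The intermediate image is 39.74 cm to the right of lens 1, which is 63.5 − (39.74) = 23.76 cm to the left of lens 2, so d_o2 = +23.76 cm.
Lens 2: 1/d_i2 = 1/f₂ − 1/d_o2 = 1/(10.0) − 1/(23.76) = 0.05791, so d_i2 = 17.3 cm.
The final image is real, 17.3 cm to the right of lens 2 (overall magnification ≈ 0.20).

17.3 cm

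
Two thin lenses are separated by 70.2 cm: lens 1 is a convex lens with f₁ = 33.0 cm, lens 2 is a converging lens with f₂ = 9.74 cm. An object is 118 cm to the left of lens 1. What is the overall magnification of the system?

Lens 1: 1/d_i1 = 1/(33.0) − 1/(118) = 0.02183, so d_i1 = 45.81 cm; m₁ = −d_i1/d_o1 = -0.3882.
d_o2 = 70.2 − (45.81) = 24.39 cm.
Lens 2: 1/d_i2 = 1/(9.74) − 1/(24.39) = 0.06167, so d_i2 = 16.22 cm; m₂ = −d_i2/d_o2 = -0.6648.
m = m₁·m₂ = (-0.3882)(-0.6648) = +0.258.

m = +0.258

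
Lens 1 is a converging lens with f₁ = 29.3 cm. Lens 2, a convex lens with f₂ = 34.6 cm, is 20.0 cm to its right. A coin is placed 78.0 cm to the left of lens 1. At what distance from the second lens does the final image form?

Lens 1: 1/d_i1 = 1/f₁ − 1/d_o1 = 1/(29.3) − 1/(78.0) = 0.02131, so d_i1 = 46.93 cm.
The intermediate image is 46.93 cm to the right of lens 1, which lies 26.93 cm to the right of lens 2 — a virtual object — so d_o2 = −26.93 cm.
Lens 2: 1/d_i2 = 1/f₂ − 1/d_o2 = 1/(34.6) − 1/(-26.93) = 0.06604, so d_i2 = 15.1 cm.
The final image is real, 15.1 cm to the right of lens 2 (overall magnification ≈ -0.34).

15.1 cm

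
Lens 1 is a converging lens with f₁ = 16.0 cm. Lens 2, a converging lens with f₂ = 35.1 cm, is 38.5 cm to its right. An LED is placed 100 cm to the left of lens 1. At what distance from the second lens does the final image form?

Lens 1: 1/d_i1 = 1/f₁ − 1/d_o1 = 1/(16.0) − 1/(100) = 0.05250, so d_i1 = 19.05 cm.
The intermediate image is 19.05 cm to the right of lens 1, which is 38.5 − (19.05) = 19.45 cm to the left of lens 2, so d_o2 = +19.45 cm.
Lens 2: 1/d_i2 = 1/f₂ − 1/d_o2 = 1/(35.1) − 1/(19.45) = -0.02292, so d_i2 = -43.6 cm.
The final image is virtual, 43.6 cm to the left of lens 2 (overall magnification ≈ -0.43).

43.6 cm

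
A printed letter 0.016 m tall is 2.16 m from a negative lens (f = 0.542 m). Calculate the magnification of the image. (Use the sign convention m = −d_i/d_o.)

m = +0.201

For a negative lens, f = -0.542 m.
1/d_i = 1/f − 1/d_o = 1/(-0.5420) − 1/(2.16) = -2.308, so d_i = -0.4333 m.
m = −d_i/d_o = −(-0.4333)/(2.16) = +0.201.
The image is virtual, upright and reduced, on the same side as the object.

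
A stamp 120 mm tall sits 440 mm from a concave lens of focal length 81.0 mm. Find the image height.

For a concave lens, f = -81.0 mm.
1/d_i = 1/f − 1/d_o = 1/(-81.00) − 1/(440) = -0.01462, so d_i = -68.41 mm.
m = −d_i/d_o = +0.1555.
|h_i| = |m|·h_o = 0.1555 × 120 = 18.7 mm. The image is virtual, upright and reduced, on the same side as the object.

18.7 mm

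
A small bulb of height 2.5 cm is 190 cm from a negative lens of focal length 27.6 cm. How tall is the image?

0.317 cm

For a negative lens, f = -27.6 cm.
1/d_i = 1/f − 1/d_o = 1/(-27.60) − 1/(190) = -0.04150, so d_i = -24.10 cm.
m = −d_i/d_o = +0.1268.
|h_i| = |m|·h_o = 0.1268 × 2.5 = 0.317 cm. The image is virtual, upright and reduced, on the same side as the object.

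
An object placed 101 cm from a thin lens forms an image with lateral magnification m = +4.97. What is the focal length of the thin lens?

f = 126 cm (converging)

m = −d_i/d_o ⇒ d_i = −m·d_o = −(+4.97)·(101) = -502.0 cm.
1/f = 1/d_o + 1/d_i = 1/(101) + 1/(-502.0) = 0.007909, so f = 126 cm.
Since f is positive, the thin lens is converging.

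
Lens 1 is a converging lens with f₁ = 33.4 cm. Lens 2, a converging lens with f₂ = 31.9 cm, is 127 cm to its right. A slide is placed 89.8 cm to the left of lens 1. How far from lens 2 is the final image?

56.2 cm

Lens 1: 1/d_i1 = 1/f₁ − 1/d_o1 = 1/(33.4) − 1/(89.8) = 0.01880, so d_i1 = 53.18 cm.
The intermediate image is 53.18 cm to the right of lens 1, which is 127 − (53.18) = 73.82 cm to the left of lens 2, so d_o2 = +73.82 cm.
Lens 2: 1/d_i2 = 1/f₂ − 1/d_o2 = 1/(31.9) − 1/(73.82) = 0.01780, so d_i2 = 56.2 cm.
The final image is real, 56.2 cm to the right of lens 2 (overall magnification ≈ 0.45).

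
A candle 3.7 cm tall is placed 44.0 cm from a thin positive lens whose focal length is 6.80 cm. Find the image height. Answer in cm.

1/d_i = 1/f − 1/d_o = 1/(6.800) − 1/(44.0) = 0.1243, so d_i = 8.043 cm.
m = −d_i/d_o = -0.1828.
|h_i| = |m|·h_o = 0.1828 × 3.7 = 0.676 cm. The image is real, inverted and reduced, on the far side of the lens.

0.676 cm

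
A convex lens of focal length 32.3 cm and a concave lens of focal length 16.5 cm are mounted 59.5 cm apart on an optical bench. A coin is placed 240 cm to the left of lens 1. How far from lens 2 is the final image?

Lens 1: 1/d_i1 = 1/f₁ − 1/d_o1 = 1/(32.3) − 1/(240) = 0.02679, so d_i1 = 37.32 cm.
The intermediate image is 37.32 cm to the right of lens 1, which is 59.5 − (37.32) = 22.18 cm to the left of lens 2, so d_o2 = +22.18 cm.
Lens 2 is diverging, so f₂ = −16.5 cm.
Lens 2: 1/d_i2 = 1/f₂ − 1/d_o2 = 1/(-16.5) − 1/(22.18) = -0.1057, so d_i2 = -9.46 cm.
The final image is virtual, 9.46 cm to the left of lens 2 (overall magnification ≈ -0.066).

9.46 cm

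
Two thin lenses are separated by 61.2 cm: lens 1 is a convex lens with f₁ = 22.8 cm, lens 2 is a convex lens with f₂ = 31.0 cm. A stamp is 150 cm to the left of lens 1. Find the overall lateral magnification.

Lens 1: 1/d_i1 = 1/(22.8) − 1/(150) = 0.03719, so d_i1 = 26.89 cm; m₁ = −d_i1/d_o1 = -0.1793.
d_o2 = 61.2 − (26.89) = 34.31 cm.
Lens 2: 1/d_i2 = 1/(31.0) − 1/(34.31) = 0.003112, so d_i2 = 321.3 cm; m₂ = −d_i2/d_o2 = -9.366.
m = m₁·m₂ = (-0.1793)(-9.366) = +1.68.

m = +1.68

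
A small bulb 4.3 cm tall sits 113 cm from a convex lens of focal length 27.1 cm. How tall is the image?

1/d_i = 1/f − 1/d_o = 1/(27.10) − 1/(113) = 0.02805, so d_i = 35.65 cm.
m = −d_i/d_o = -0.3155.
|h_i| = |m|·h_o = 0.3155 × 4.3 = 1.36 cm. The image is real, inverted and reduced, on the far side of the lens.

1.36 cm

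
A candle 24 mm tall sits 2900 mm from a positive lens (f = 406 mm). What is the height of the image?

1/d_i = 1/f − 1/d_o = 1/(406.0) − 1/(2900) = 0.002118, so d_i = 472.1 mm.
m = −d_i/d_o = -0.1628.
|h_i| = |m|·h_o = 0.1628 × 24 = 3.91 mm. The image is real, inverted and reduced, on the far side of the lens.

3.91 mm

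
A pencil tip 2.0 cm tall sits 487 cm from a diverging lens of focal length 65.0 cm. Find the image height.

0.236 cm

For a diverging lens, f = -65.0 cm.
1/d_i = 1/f − 1/d_o = 1/(-65.00) − 1/(487) = -0.01744, so d_i = -57.35 cm.
m = −d_i/d_o = +0.1178.
|h_i| = |m|·h_o = 0.1178 × 2.0 = 0.236 cm. The image is virtual, upright and reduced, on the same side as the object.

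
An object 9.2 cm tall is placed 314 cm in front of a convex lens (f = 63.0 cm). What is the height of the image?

1/d_i = 1/f − 1/d_o = 1/(63.00) − 1/(314) = 0.01269, so d_i = 78.81 cm.
m = −d_i/d_o = -0.2510.
|h_i| = |m|·h_o = 0.2510 × 9.2 = 2.31 cm. The image is real, inverted and reduced, on the far side of the lens.

2.31 cm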